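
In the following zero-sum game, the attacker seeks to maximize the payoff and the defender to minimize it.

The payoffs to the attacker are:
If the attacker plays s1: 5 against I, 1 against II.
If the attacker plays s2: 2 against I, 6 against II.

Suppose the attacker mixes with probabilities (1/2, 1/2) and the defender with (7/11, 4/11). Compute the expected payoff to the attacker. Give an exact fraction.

7/2

Against (7/11, 4/11), each row's expected payoff is s1: 39/11; s2: 38/11.
Taking the (1/2, 1/2)-weighted average: (1/2)·(39/11) + (1/2)·(38/11) = 7/2.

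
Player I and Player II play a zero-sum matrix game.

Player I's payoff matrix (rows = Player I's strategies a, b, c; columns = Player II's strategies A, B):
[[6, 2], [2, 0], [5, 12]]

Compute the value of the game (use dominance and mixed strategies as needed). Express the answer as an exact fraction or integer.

62/11

Row b is strictly dominated by row a, so Player I never plays it.
The remaining 2×2 game on (a, c) × (A, B) has no saddle point. Let Player I play a with probability p; indifference gives 6p + 5(1−p) = 2p + 12(1−p), so p = 7/11.
Similarly Player II's optimal q on A is 10/11, and the value is 6·(10/11) + (2)·(1/11) = 62/11.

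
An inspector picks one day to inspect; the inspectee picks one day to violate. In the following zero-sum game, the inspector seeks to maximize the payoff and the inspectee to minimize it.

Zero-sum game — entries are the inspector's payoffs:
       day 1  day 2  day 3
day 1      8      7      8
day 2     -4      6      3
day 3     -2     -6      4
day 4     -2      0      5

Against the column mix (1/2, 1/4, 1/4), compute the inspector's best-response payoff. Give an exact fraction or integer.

31/4

day 1: (8)·(1/2) + (7)·(1/4) + (8)·(1/4) = 31/4.
day 2: (-4)·(1/2) + (6)·(1/4) + (3)·(1/4) = 1/4.
day 3: (-2)·(1/2) + (-6)·(1/4) + (4)·(1/4) = -3/2.
day 4: (-2)·(1/2) + (0)·(1/4) + (5)·(1/4) = 1/4.
The best pure response is day 1 with expected payoff 31/4.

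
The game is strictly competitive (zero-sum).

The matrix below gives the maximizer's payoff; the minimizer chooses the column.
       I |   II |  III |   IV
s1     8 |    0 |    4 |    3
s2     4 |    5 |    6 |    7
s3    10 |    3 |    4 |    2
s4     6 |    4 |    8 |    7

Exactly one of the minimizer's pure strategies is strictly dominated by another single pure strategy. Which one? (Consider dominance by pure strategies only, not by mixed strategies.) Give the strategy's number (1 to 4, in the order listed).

3

The minimizer prefers columns that give the maximizer less. Compare III with II: 0 < 4, 5 < 6, 3 < 4, 4 < 8.
So II strictly dominates III for the minimizer; III is strictly dominated.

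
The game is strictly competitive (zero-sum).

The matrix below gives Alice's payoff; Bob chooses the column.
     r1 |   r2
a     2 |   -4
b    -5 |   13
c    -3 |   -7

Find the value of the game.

1/4

Row c is strictly dominated by row a, so Alice never plays it.
The remaining 2×2 game on (a, b) × (r1, r2) has no saddle point. Let Alice play a with probability p; indifference gives 2p − 5(1−p) = −4p + 13(1−p), so p = 3/4.
Similarly Bob's optimal q on r1 is 17/24, and the value is 2·(17/24) + (-4)·(7/24) = 1/4.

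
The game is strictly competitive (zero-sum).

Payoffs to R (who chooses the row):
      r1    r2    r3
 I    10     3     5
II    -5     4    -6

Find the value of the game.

Column r1 is strictly dominated by r3 for C (it gives R more in every row).
The remaining 2×2 game on (I, II) × (r2, r3) has no saddle point. Let R play I with probability p; indifference gives 3p + 4(1−p) = 5p − 6(1−p), so p = 5/6.
Similarly C's optimal q on r2 is 11/12, and the value is 3·(11/12) + (5)·(1/12) = 19/6.

19/6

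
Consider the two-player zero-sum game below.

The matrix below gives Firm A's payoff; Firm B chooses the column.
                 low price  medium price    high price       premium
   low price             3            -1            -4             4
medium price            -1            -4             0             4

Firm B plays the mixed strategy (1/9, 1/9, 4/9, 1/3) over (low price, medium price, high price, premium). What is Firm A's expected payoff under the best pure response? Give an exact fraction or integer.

low price: (3)·(1/9) + (-1)·(1/9) + (-4)·(4/9) + (4)·(1/3) = -2/9.
medium price: (-1)·(1/9) + (-4)·(1/9) + (0)·(4/9) + (4)·(1/3) = 7/9.
The best pure response is medium price with expected payoff 7/9.

7/9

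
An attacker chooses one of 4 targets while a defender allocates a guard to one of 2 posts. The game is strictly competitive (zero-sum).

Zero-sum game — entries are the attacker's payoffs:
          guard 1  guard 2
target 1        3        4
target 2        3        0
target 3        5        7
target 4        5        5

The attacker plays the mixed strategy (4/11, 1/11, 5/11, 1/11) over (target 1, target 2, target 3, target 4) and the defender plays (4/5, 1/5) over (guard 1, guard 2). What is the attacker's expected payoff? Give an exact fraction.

236/55

Against (4/5, 1/5), each row's expected payoff is target 1: 16/5; target 2: 12/5; target 3: 27/5; target 4: 5.
Taking the (4/11, 1/11, 5/11, 1/11)-weighted average: (4/11)·(16/5) + (1/11)·(12/5) + (5/11)·(27/5) + (1/11)·(5) = 236/55.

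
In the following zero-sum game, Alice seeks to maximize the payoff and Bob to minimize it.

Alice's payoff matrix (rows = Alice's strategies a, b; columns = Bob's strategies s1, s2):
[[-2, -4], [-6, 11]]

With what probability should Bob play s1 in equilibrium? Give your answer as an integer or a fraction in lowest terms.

Row minima are -4 and -6, so Alice's maximin is -4; column maxima are -2 and 11, so Bob's minimax is -2. These differ, so the equilibrium is in mixed strategies.
Let Bob play s1 with probability q. Alice is indifferent when −2q − 4(1−q) = −6q + 11(1−q), giving q = 15/19.

15/19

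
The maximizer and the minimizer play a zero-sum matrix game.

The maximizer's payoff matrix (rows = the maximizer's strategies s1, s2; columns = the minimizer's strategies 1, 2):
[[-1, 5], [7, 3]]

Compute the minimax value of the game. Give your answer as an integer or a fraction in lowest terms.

19/5

Row minima are -1 and 3, so the maximizer's maximin is 3; column maxima are 7 and 5, so the minimizer's minimax is 5. These differ, so the equilibrium is in mixed strategies.
Let the maximizer play s1 with probability p. The minimizer is indifferent when −p + 7(1−p) = 5p + 3(1−p), giving p = 2/5.
Let the minimizer play 1 with probability q. The maximizer is indifferent when −q + 5(1−q) = 7q + 3(1−q), giving q = 1/5.
The value is -1·(1/5) + (5)·(4/5) = 19/5.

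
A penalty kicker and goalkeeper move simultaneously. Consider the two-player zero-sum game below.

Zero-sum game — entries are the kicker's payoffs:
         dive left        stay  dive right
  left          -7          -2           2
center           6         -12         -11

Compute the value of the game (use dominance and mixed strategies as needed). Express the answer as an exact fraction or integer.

-96/23

Column dive right is strictly dominated by stay for the goalkeeper (it gives the kicker more in every row).
The remaining 2×2 game on (left, center) × (dive left, stay) has no saddle point. Let the kicker play left with probability p; indifference gives −7p + 6(1−p) = −2p − 12(1−p), so p = 18/23.
Similarly the goalkeeper's optimal q on dive left is 10/23, and the value is -7·(10/23) + (-2)·(13/23) = -96/23.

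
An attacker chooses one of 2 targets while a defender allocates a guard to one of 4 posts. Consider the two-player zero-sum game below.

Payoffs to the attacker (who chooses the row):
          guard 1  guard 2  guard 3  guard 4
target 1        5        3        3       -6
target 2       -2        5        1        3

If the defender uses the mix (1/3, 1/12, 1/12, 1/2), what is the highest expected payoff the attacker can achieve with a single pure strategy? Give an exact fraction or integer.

target 1: (5)·(1/3) + (3)·(1/12) + (3)·(1/12) + (-6)·(1/2) = -5/6.
target 2: (-2)·(1/3) + (5)·(1/12) + (1)·(1/12) + (3)·(1/2) = 4/3.
The best pure response is target 2 with expected payoff 4/3.

4/3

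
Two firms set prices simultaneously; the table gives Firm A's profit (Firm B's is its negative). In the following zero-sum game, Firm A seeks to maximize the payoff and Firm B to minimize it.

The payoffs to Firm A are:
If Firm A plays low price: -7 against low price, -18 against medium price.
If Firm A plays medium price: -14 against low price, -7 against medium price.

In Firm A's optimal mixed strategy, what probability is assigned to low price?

Row minima are -18 and -14, so Firm A's maximin is -14; column maxima are -7 and -7, so Firm B's minimax is -7. These differ, so the equilibrium is in mixed strategies.
Let Firm A play low price with probability p. Firm B is indifferent when −7p − 14(1−p) = −18p − 7(1−p), giving p = 7/18.

7/18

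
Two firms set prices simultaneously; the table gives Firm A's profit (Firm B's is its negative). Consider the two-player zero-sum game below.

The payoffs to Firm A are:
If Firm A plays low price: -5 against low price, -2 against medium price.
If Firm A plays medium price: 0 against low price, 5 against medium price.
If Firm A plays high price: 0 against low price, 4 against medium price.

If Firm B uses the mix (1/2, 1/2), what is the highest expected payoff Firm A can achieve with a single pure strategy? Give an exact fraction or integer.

5/2

low price: (-5)·(1/2) + (-2)·(1/2) = -7/2.
medium price: (0)·(1/2) + (5)·(1/2) = 5/2.
high price: (0)·(1/2) + (4)·(1/2) = 2.
The best pure response is medium price with expected payoff 5/2.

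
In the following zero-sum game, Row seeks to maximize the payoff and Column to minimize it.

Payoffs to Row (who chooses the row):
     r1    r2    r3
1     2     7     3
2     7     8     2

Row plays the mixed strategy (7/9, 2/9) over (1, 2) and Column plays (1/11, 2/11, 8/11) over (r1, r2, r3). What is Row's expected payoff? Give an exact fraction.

Against (1/11, 2/11, 8/11), each row's expected payoff is 1: 40/11; 2: 39/11.
Taking the (7/9, 2/9)-weighted average: (7/9)·(40/11) + (2/9)·(39/11) = 358/99.

358/99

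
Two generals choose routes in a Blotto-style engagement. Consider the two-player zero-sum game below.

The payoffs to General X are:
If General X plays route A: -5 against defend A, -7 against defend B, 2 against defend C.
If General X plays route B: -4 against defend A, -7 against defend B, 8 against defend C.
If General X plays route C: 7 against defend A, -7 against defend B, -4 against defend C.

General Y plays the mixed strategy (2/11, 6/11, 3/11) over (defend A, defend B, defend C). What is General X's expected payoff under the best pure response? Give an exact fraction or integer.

-26/11

route A: (-5)·(2/11) + (-7)·(6/11) + (2)·(3/11) = -46/11.
route B: (-4)·(2/11) + (-7)·(6/11) + (8)·(3/11) = -26/11.
route C: (7)·(2/11) + (-7)·(6/11) + (-4)·(3/11) = -40/11.
The best pure response is route B with expected payoff -26/11.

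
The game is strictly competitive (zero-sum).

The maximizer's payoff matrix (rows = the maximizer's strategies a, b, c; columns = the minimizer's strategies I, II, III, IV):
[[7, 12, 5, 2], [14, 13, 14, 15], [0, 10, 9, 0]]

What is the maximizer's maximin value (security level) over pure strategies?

The worst-case payoff for each row is a: 2, b: 13, c: 0.
The best of these is 13.

13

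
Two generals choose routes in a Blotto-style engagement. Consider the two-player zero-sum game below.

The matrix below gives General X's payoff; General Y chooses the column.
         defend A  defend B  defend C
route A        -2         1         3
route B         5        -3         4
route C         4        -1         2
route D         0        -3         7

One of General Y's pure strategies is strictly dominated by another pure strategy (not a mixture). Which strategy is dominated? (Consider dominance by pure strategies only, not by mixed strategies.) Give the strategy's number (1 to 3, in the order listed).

General Y prefers columns that give General X less. Compare defend C with defend B: 1 < 3, -3 < 4, -1 < 2, -3 < 7.
So defend B strictly dominates defend C for General Y; defend C is strictly dominated.

3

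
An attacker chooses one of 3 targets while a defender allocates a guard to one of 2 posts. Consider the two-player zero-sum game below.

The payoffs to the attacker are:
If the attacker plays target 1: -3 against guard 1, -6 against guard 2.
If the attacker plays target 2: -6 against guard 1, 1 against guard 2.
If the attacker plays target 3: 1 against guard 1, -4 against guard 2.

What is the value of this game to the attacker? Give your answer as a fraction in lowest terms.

Row target 1 is strictly dominated by row target 3, so the attacker never plays it.
The remaining 2×2 game on (target 2, target 3) × (guard 1, guard 2) has no saddle point. Let the attacker play target 2 with probability p; indifference gives −6p + (1−p) = p − 4(1−p), so p = 5/12.
Similarly the defender's optimal q on guard 1 is 5/12, and the value is -6·(5/12) + (1)·(7/12) = -23/12.

-23/12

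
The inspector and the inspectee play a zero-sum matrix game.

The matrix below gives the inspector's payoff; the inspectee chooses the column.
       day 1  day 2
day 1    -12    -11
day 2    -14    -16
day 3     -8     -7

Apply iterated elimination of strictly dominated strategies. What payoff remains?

-8

Row day 1 is strictly dominated by row day 3 (-8>-12, -7>-11); eliminate day 1.
Row day 2 is strictly dominated by row day 3 (-8>-14, -7>-16); eliminate day 2.
Column day 2 is strictly dominated by day 1 for the inspectee (-8<-7); eliminate day 2.
Only (day 3, day 1) remains, with payoff -8.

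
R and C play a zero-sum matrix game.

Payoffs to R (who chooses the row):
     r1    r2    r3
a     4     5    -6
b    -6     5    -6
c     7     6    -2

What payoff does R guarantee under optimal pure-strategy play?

Row minima: -6, -6, -2 → R's maximin is -2.
Column maxima: 7, 6, -2 → C's minimax is -2.
They coincide at (c, r3), so the value is -2.

-2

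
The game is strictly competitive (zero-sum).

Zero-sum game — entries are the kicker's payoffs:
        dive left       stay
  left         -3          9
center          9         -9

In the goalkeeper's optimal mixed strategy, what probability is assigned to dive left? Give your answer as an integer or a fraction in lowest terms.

3/5

Row minima are -3 and -9, so the kicker's maximin is -3; column maxima are 9 and 9, so the goalkeeper's minimax is 9. These differ, so the equilibrium is in mixed strategies.
Let the goalkeeper play dive left with probability q. The kicker is indifferent when −3q + 9(1−q) = 9q − 9(1−q), giving q = 3/5.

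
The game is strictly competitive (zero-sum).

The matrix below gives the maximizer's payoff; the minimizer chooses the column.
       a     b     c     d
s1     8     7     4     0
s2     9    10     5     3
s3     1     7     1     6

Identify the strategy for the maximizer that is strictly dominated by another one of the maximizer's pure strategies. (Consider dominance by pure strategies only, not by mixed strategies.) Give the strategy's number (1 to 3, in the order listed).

1

Compare s1 with s2: 9 > 8, 10 > 7, 5 > 4, 3 > 0.
So s2 strictly dominates s1 for the maximizer; s1 is strictly dominated.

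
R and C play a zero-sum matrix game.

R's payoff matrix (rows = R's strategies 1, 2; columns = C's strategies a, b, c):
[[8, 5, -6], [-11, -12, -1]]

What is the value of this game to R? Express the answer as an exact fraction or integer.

Column a is strictly dominated by b for C (it gives R more in every row).
The remaining 2×2 game on (1, 2) × (b, c) has no saddle point. Let R play 1 with probability p; indifference gives 5p − 12(1−p) = −6p − (1−p), so p = 1/2.
Similarly C's optimal q on b is 5/22, and the value is 5·(5/22) + (-6)·(17/22) = -7/2.

-7/2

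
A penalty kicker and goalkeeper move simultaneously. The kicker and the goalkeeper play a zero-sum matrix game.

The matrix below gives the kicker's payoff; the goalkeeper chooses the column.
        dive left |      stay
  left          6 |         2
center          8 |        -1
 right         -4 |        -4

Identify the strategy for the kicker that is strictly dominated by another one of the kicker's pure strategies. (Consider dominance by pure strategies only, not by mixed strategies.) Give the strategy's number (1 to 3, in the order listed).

Compare right with left: 6 > -4, 2 > -4.
So left strictly dominates right for the kicker; right is strictly dominated.

3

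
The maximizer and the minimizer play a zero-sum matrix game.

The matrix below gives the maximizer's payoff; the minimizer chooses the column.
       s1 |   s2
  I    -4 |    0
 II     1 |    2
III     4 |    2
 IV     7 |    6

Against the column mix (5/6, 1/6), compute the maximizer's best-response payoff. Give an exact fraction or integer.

41/6

I: (-4)·(5/6) + (0)·(1/6) = -10/3.
II: (1)·(5/6) + (2)·(1/6) = 7/6.
III: (4)·(5/6) + (2)·(1/6) = 11/3.
IV: (7)·(5/6) + (6)·(1/6) = 41/6.
The best pure response is IV with expected payoff 41/6.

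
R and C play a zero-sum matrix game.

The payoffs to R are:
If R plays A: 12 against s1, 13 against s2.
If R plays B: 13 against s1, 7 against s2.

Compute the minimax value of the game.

85/7

Row minima are 12 and 7, so R's maximin is 12; column maxima are 13 and 13, so C's minimax is 13. These differ, so the equilibrium is in mixed strategies.
Let R play A with probability p. C is indifferent when 12p + 13(1−p) = 13p + 7(1−p), giving p = 6/7.
Let C play s1 with probability q. R is indifferent when 12q + 13(1−q) = 13q + 7(1−q), giving q = 6/7.
The value is 12·(6/7) + (13)·(1/7) = 85/7.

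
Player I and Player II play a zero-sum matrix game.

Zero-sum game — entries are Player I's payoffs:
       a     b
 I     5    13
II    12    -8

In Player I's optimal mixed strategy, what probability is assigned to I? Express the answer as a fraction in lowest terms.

Row minima are 5 and -8, so Player I's maximin is 5; column maxima are 12 and 13, so Player II's minimax is 12. These differ, so the equilibrium is in mixed strategies.
Let Player I play I with probability p. Player II is indifferent when 5p + 12(1−p) = 13p − 8(1−p), giving p = 5/7.

5/7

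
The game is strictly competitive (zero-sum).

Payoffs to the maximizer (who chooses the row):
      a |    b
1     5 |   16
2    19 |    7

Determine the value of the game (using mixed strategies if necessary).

Row minima are 5 and 7, so the maximizer's maximin is 7; column maxima are 19 and 16, so the minimizer's minimax is 16. These differ, so the equilibrium is in mixed strategies.
Let the maximizer play 1 with probability p. The minimizer is indifferent when 5p + 19(1−p) = 16p + 7(1−p), giving p = 12/23.
Let the minimizer play a with probability q. The maximizer is indifferent when 5q + 16(1−q) = 19q + 7(1−q), giving q = 9/23.
The value is 5·(9/23) + (16)·(14/23) = 269/23.

269/23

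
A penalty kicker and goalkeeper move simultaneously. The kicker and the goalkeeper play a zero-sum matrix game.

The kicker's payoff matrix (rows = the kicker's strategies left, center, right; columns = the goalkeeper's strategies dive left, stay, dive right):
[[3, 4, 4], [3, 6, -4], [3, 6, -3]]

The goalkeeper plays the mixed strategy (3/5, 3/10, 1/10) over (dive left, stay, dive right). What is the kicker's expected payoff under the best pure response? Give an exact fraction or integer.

17/5

left: (3)·(3/5) + (4)·(3/10) + (4)·(1/10) = 17/5.
center: (3)·(3/5) + (6)·(3/10) + (-4)·(1/10) = 16/5.
right: (3)·(3/5) + (6)·(3/10) + (-3)·(1/10) = 33/10.
The best pure response is left with expected payoff 17/5.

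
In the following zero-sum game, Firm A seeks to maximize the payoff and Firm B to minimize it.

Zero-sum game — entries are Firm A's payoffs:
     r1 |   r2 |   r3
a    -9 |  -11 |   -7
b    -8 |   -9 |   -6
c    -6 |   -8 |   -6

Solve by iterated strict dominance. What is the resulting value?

Row a is strictly dominated by row b (-8>-9, -9>-11, -6>-7); eliminate a.
Column r1 is strictly dominated by r2 for Firm B (-9<-8, -8<-6); eliminate r1.
Column r3 is strictly dominated by r2 for Firm B (-9<-6, -8<-6); eliminate r3.
Row b is strictly dominated by row c (-8>-9); eliminate b.
Only (c, r2) remains, with payoff -8.

-8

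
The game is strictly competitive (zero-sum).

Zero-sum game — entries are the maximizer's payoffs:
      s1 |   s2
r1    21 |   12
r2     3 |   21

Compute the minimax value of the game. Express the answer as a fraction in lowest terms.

15

Row minima are 12 and 3, so the maximizer's maximin is 12; column maxima are 21 and 21, so the minimizer's minimax is 21. These differ, so the equilibrium is in mixed strategies.
Let the maximizer play r1 with probability p. The minimizer is indifferent when 21p + 3(1−p) = 12p + 21(1−p), giving p = 2/3.
Let the minimizer play s1 with probability q. The maximizer is indifferent when 21q + 12(1−q) = 3q + 21(1−q), giving q = 1/3.
The value is 21·(1/3) + (12)·(2/3) = 15.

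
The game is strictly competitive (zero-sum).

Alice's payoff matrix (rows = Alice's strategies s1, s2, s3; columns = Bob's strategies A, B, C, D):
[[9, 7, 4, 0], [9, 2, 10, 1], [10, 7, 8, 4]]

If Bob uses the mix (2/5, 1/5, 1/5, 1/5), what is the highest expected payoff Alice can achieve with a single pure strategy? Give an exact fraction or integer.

39/5

s1: (9)·(2/5) + (7)·(1/5) + (4)·(1/5) + (0)·(1/5) = 29/5.
s2: (9)·(2/5) + (2)·(1/5) + (10)·(1/5) + (1)·(1/5) = 31/5.
s3: (10)·(2/5) + (7)·(1/5) + (8)·(1/5) + (4)·(1/5) = 39/5.
The best pure response is s3 with expected payoff 39/5.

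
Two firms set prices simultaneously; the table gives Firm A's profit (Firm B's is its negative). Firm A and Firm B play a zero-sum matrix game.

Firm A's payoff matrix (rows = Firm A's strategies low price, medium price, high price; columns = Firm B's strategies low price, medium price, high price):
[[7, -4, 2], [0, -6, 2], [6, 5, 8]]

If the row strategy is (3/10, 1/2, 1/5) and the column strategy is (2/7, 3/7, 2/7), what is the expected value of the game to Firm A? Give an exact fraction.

17/35

Against (2/7, 3/7, 2/7), each row's expected payoff is low price: 6/7; medium price: -2; high price: 43/7.
Taking the (3/10, 1/2, 1/5)-weighted average: (3/10)·(6/7) + (1/2)·(-2) + (1/5)·(43/7) = 17/35.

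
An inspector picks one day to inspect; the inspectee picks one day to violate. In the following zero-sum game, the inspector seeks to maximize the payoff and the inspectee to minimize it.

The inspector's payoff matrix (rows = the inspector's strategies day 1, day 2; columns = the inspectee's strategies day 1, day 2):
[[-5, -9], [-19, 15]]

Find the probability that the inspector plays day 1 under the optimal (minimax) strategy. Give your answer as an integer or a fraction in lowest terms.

17/19

Row minima are -9 and -19, so the inspector's maximin is -9; column maxima are -5 and 15, so the inspectee's minimax is -5. These differ, so the equilibrium is in mixed strategies.
Let the inspector play day 1 with probability p. The inspectee is indifferent when −5p − 19(1−p) = −9p + 15(1−p), giving p = 17/19.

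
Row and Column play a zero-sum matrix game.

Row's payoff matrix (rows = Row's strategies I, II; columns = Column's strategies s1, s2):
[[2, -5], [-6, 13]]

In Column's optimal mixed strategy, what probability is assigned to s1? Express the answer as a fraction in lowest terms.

9/13

Row minima are -5 and -6, so Row's maximin is -5; column maxima are 2 and 13, so Column's minimax is 2. These differ, so the equilibrium is in mixed strategies.
Let Column play s1 with probability q. Row is indifferent when 2q − 5(1−q) = −6q + 13(1−q), giving q = 9/13.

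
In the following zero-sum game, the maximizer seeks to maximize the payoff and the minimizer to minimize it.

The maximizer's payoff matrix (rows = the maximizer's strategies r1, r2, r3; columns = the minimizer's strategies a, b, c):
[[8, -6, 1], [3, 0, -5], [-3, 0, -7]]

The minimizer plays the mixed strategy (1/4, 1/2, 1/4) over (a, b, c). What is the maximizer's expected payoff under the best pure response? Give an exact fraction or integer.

r1: (8)·(1/4) + (-6)·(1/2) + (1)·(1/4) = -3/4.
r2: (3)·(1/4) + (0)·(1/2) + (-5)·(1/4) = -1/2.
r3: (-3)·(1/4) + (0)·(1/2) + (-7)·(1/4) = -5/2.
The best pure response is r2 with expected payoff -1/2.

-1/2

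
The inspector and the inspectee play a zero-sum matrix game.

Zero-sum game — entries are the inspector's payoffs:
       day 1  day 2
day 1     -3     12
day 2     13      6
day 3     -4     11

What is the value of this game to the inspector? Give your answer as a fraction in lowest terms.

Row day 3 is strictly dominated by row day 1, so the inspector never plays it.
The remaining 2×2 game on (day 1, day 2) × (day 1, day 2) has no saddle point. Let the inspector play day 1 with probability p; indifference gives −3p + 13(1−p) = 12p + 6(1−p), so p = 7/22.
Similarly the inspectee's optimal q on day 1 is 3/11, and the value is -3·(3/11) + (12)·(8/11) = 87/11.

87/11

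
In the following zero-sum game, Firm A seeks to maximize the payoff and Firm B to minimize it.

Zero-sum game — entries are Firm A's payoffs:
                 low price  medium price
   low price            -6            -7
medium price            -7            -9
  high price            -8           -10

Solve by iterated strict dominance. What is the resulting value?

-7

Row medium price is strictly dominated by row low price (-6>-7, -7>-9); eliminate medium price.
Row high price is strictly dominated by row low price (-6>-8, -7>-10); eliminate high price.
Column low price is strictly dominated by medium price for Firm B (-7<-6); eliminate low price.
Only (low price, medium price) remains, with payoff -7.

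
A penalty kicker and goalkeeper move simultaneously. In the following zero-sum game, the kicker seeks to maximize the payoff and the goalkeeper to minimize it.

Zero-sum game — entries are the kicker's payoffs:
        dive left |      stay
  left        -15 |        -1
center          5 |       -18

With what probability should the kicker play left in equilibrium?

Row minima are -15 and -18, so the kicker's maximin is -15; column maxima are 5 and -1, so the goalkeeper's minimax is -1. These differ, so the equilibrium is in mixed strategies.
Let the kicker play left with probability p. The goalkeeper is indifferent when −15p + 5(1−p) = −p − 18(1−p), giving p = 23/37.

23/37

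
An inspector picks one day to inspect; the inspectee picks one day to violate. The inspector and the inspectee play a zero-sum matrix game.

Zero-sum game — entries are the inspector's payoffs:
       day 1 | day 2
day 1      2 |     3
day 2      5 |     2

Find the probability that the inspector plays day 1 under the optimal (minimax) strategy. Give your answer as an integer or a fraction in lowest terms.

3/4

Row minima are 2 and 2, so the inspector's maximin is 2; column maxima are 5 and 3, so the inspectee's minimax is 3. These differ, so the equilibrium is in mixed strategies.
Let the inspector play day 1 with probability p. The inspectee is indifferent when 2p + 5(1−p) = 3p + 2(1−p), giving p = 3/4.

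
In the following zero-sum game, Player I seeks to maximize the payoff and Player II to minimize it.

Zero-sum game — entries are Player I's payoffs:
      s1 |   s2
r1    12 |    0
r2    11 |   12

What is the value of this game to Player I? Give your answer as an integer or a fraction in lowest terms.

144/13

Row minima are 0 and 11, so Player I's maximin is 11; column maxima are 12 and 12, so Player II's minimax is 12. These differ, so the equilibrium is in mixed strategies.
Let Player I play r1 with probability p. Player II is indifferent when 12p + 11(1−p) = 12(1−p), giving p = 1/13.
Let Player II play s1 with probability q. Player I is indifferent when 12q = 11q + 12(1−q), giving q = 12/13.
The value is 12·(12/13) + (0)·(1/13) = 144/13.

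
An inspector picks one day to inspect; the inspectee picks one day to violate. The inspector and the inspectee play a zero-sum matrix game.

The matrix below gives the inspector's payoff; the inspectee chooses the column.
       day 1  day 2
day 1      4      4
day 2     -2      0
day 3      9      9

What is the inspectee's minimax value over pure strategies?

9

The worst case (largest entry) in each column is day 1: 9, day 2: 9.
The best (smallest) of these is 9.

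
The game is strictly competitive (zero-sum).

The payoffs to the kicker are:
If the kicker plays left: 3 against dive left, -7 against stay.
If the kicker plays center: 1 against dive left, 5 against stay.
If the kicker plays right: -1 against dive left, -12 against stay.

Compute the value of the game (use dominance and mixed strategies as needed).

Row right is strictly dominated by row left, so the kicker never plays it.
The remaining 2×2 game on (left, center) × (dive left, stay) has no saddle point. Let the kicker play left with probability p; indifference gives 3p + (1−p) = −7p + 5(1−p), so p = 2/7.
Similarly the goalkeeper's optimal q on dive left is 6/7, and the value is 3·(6/7) + (-7)·(1/7) = 11/7.

11/7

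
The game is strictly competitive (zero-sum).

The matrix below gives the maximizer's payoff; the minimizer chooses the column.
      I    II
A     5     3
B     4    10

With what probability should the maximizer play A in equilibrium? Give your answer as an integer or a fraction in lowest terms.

3/4

Row minima are 3 and 4, so the maximizer's maximin is 4; column maxima are 5 and 10, so the minimizer's minimax is 5. These differ, so the equilibrium is in mixed strategies.
Let the maximizer play A with probability p. The minimizer is indifferent when 5p + 4(1−p) = 3p + 10(1−p), giving p = 3/4.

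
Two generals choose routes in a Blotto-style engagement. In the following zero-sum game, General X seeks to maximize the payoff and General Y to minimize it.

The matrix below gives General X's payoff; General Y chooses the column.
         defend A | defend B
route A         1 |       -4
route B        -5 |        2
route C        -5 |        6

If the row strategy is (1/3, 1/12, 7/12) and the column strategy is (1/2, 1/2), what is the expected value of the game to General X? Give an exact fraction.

-1/3

Against (1/2, 1/2), each row's expected payoff is route A: -3/2; route B: -3/2; route C: 1/2.
Taking the (1/3, 1/12, 7/12)-weighted average: (1/3)·(-3/2) + (1/12)·(-3/2) + (7/12)·(1/2) = -1/3.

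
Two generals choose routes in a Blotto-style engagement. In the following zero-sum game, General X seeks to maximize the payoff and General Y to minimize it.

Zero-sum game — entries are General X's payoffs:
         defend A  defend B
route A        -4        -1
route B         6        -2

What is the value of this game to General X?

Row minima are -4 and -2, so General X's maximin is -2; column maxima are 6 and -1, so General Y's minimax is -1. These differ, so the equilibrium is in mixed strategies.
Let General X play route A with probability p. General Y is indifferent when −4p + 6(1−p) = −p − 2(1−p), giving p = 8/11.
Let General Y play defend A with probability q. General X is indifferent when −4q − (1−q) = 6q − 2(1−q), giving q = 1/11.
The value is -4·(1/11) + (-1)·(10/11) = -14/11.

-14/11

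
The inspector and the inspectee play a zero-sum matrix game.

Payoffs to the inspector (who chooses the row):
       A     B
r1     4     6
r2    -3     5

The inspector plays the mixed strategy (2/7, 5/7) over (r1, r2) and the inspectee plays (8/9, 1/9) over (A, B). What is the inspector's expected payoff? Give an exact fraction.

-19/63

Against (8/9, 1/9), each row's expected payoff is r1: 38/9; r2: -19/9.
Taking the (2/7, 5/7)-weighted average: (2/7)·(38/9) + (5/7)·(-19/9) = -19/63.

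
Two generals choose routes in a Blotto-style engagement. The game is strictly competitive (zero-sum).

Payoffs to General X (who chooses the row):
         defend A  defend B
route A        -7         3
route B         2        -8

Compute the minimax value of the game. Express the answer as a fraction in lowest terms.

-5/2

Row minima are -7 and -8, so General X's maximin is -7; column maxima are 2 and 3, so General Y's minimax is 2. These differ, so the equilibrium is in mixed strategies.
Let General X play route A with probability p. General Y is indifferent when −7p + 2(1−p) = 3p − 8(1−p), giving p = 1/2.
Let General Y play defend A with probability q. General X is indifferent when −7q + 3(1−q) = 2q − 8(1−q), giving q = 11/20.
The value is -7·(11/20) + (3)·(9/20) = -5/2.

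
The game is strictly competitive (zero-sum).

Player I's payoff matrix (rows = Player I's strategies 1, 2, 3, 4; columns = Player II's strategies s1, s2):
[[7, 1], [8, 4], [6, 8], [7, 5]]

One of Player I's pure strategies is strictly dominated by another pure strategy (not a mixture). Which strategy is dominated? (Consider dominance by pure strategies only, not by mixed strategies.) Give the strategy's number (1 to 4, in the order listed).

Compare 1 with 2: 8 > 7, 4 > 1.
So 2 strictly dominates 1 for Player I; 1 is strictly dominated.

1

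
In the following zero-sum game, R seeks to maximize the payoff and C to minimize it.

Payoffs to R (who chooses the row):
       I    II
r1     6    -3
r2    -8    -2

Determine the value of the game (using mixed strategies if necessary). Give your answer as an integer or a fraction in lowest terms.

Row minima are -3 and -8, so R's maximin is -3; column maxima are 6 and -2, so C's minimax is -2. These differ, so the equilibrium is in mixed strategies.
Let R play r1 with probability p. C is indifferent when 6p − 8(1−p) = −3p − 2(1−p), giving p = 2/5.
Let C play I with probability q. R is indifferent when 6q − 3(1−q) = −8q − 2(1−q), giving q = 1/15.
The value is 6·(1/15) + (-3)·(14/15) = -12/5.

-12/5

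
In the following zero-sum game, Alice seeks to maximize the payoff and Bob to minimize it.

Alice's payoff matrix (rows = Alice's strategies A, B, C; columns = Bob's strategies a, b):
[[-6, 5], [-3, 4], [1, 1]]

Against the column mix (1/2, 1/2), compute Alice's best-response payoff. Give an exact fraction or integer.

A: (-6)·(1/2) + (5)·(1/2) = -1/2.
B: (-3)·(1/2) + (4)·(1/2) = 1/2.
C: (1)·(1/2) + (1)·(1/2) = 1.
The best pure response is C with expected payoff 1.

1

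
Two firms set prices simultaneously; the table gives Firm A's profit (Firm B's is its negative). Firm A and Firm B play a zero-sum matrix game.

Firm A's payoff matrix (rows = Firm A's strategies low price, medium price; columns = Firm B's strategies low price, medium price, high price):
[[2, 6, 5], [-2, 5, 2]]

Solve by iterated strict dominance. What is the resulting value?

Row medium price is strictly dominated by row low price (2>-2, 6>5, 5>2); eliminate medium price.
Column high price is strictly dominated by low price for Firm B (2<5); eliminate high price.
Column medium price is strictly dominated by low price for Firm B (2<6); eliminate medium price.
Only (low price, low price) remains, with payoff 2.

2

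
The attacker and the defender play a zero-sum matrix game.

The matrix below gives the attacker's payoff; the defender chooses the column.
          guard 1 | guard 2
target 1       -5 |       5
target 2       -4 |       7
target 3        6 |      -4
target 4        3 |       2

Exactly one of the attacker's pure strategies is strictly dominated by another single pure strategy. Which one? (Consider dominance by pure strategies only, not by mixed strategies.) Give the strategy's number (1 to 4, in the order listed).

Compare target 1 with target 2: -4 > -5, 7 > 5.
So target 2 strictly dominates target 1 for the attacker; target 1 is strictly dominated.

1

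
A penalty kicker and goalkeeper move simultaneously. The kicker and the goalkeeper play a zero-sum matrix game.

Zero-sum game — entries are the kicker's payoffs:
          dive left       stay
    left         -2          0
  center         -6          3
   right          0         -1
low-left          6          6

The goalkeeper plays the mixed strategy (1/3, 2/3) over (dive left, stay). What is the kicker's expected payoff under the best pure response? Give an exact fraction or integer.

6

left: (-2)·(1/3) + (0)·(2/3) = -2/3.
center: (-6)·(1/3) + (3)·(2/3) = 0.
right: (0)·(1/3) + (-1)·(2/3) = -2/3.
low-left: (6)·(1/3) + (6)·(2/3) = 6.
The best pure response is low-left with expected payoff 6.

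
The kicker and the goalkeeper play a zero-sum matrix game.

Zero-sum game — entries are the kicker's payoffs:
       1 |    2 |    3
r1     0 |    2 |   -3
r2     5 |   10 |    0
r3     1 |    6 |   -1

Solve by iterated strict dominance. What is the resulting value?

Column 1 is strictly dominated by 3 for the goalkeeper (-3<0, 0<5, -1<1); eliminate 1.
Row r3 is strictly dominated by row r2 (10>6, 0>-1); eliminate r3.
Row r1 is strictly dominated by row r2 (10>2, 0>-3); eliminate r1.
Column 2 is strictly dominated by 3 for the goalkeeper (0<10); eliminate 2.
Only (r2, 3) remains, with payoff 0.

0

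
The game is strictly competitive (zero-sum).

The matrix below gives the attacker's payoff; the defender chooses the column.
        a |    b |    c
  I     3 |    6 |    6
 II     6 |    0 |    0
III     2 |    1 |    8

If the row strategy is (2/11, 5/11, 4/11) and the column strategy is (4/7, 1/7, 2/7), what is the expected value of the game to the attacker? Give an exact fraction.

40/11

Against (4/7, 1/7, 2/7), each row's expected payoff is I: 30/7; II: 24/7; III: 25/7.
Taking the (2/11, 5/11, 4/11)-weighted average: (2/11)·(30/7) + (5/11)·(24/7) + (4/11)·(25/7) = 40/11.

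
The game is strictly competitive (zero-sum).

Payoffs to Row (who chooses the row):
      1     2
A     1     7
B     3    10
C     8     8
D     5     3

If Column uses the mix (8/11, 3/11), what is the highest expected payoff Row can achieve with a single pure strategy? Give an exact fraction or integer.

A: (1)·(8/11) + (7)·(3/11) = 29/11.
B: (3)·(8/11) + (10)·(3/11) = 54/11.
C: (8)·(8/11) + (8)·(3/11) = 8.
D: (5)·(8/11) + (3)·(3/11) = 49/11.
The best pure response is C with expected payoff 8.

8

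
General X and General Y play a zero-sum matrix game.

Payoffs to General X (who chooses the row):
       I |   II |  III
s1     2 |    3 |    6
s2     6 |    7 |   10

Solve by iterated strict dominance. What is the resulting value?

Row s1 is strictly dominated by row s2 (6>2, 7>3, 10>6); eliminate s1.
Column III is strictly dominated by I for General Y (6<10); eliminate III.
Column II is strictly dominated by I for General Y (6<7); eliminate II.
Only (s2, I) remains, with payoff 6.

6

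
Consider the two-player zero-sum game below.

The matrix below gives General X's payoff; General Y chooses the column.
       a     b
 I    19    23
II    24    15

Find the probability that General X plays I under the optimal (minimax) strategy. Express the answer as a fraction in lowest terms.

Row minima are 19 and 15, so General X's maximin is 19; column maxima are 24 and 23, so General Y's minimax is 23. These differ, so the equilibrium is in mixed strategies.
Let General X play I with probability p. General Y is indifferent when 19p + 24(1−p) = 23p + 15(1−p), giving p = 9/13.

9/13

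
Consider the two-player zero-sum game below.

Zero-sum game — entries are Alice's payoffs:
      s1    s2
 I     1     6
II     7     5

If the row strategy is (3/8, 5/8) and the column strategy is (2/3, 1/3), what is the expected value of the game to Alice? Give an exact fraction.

Against (2/3, 1/3), each row's expected payoff is I: 8/3; II: 19/3.
Taking the (3/8, 5/8)-weighted average: (3/8)·(8/3) + (5/8)·(19/3) = 119/24.

119/24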